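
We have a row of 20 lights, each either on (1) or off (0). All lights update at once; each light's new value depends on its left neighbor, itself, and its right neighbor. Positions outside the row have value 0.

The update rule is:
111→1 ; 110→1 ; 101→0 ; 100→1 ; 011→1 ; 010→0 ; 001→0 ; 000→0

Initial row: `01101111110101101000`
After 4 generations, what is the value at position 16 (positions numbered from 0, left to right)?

01101111110001100100
01101111111001110010
01101111111101111001
01101111111101111100
position 16 holds 1

1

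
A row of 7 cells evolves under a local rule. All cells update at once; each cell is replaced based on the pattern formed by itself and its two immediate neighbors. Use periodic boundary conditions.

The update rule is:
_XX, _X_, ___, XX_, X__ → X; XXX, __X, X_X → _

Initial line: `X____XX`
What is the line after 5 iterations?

XX_X_X_

iteration 1: XXXX_X_
iteration 2: X__X_X_
iteration 3: XX_X_X_
iteration 4: XX_X_X_  (fixed point — unchanged through iteration 5)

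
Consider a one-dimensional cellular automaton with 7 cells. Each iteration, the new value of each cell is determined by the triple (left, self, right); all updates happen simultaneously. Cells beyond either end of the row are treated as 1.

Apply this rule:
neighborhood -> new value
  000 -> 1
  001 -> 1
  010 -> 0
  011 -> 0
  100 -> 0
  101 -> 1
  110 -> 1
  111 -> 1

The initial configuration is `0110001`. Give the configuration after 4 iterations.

1010110
1101011
1110101
1111010

1111010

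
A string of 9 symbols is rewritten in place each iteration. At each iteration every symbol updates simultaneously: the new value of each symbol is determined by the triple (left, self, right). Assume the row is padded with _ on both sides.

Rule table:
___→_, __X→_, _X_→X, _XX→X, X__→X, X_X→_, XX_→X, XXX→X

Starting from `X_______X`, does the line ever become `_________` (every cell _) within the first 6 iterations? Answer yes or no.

XX______X
XXX_____X
XXXX____X
XXXXX___X
XXXXXX__X
XXXXXXX_X
iteration 6 is XXXXXXX_X, still not uniform _

no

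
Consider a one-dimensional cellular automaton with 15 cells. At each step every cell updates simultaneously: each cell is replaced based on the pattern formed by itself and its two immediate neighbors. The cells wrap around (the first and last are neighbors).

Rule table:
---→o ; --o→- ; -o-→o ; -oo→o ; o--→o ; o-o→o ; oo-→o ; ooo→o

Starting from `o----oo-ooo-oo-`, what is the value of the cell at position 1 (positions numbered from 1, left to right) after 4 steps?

step 1: oooo-oooooooooo
step 2: ooooooooooooooo
step 3: ooooooooooooooo  (fixed point — unchanged through step 4)
position 1 holds o

o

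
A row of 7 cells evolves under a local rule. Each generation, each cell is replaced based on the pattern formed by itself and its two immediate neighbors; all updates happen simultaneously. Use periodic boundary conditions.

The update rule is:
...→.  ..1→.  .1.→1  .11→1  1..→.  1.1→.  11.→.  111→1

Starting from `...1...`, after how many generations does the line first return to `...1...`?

1

...1...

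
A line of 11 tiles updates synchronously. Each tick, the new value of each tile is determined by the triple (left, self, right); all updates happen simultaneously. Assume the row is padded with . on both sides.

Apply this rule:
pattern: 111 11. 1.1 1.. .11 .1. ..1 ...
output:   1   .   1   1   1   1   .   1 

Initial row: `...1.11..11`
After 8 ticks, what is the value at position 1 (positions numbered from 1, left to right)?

1

11.111.1.1.
1.111.11111
1111.11111.
111.11111.1
11.11111.11
1.11111.11.
111111.11.1
11111.11.11
position 1 holds 1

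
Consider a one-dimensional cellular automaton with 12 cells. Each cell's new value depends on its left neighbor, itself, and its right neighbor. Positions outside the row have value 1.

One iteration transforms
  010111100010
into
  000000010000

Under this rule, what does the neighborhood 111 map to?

0

At position 4 the neighborhood is 111; the next row has 0 there.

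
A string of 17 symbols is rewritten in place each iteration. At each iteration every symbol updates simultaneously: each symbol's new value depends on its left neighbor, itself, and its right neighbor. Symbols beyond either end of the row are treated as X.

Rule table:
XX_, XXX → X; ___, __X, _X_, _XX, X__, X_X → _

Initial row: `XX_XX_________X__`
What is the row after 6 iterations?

XX__X____________
XX_______________
XX_______________  (fixed point — unchanged through iteration 6)

XX_______________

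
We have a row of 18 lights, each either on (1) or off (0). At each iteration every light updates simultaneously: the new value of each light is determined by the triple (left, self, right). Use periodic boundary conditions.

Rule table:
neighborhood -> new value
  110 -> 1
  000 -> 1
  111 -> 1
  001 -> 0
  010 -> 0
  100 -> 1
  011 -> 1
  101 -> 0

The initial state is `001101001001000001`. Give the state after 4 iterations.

iteration 1: 101100100100111100
iteration 2: 001110010010111110
iteration 3: 101111001000111111
iteration 4: 101111100110111111

101111100110111111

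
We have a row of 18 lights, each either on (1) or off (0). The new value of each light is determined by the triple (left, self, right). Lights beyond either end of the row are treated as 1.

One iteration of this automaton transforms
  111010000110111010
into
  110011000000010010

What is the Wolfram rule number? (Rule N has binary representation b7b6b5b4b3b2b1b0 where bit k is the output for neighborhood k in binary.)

148

position 0: 111 → 1  (bit 7 = 1)
position 2: 110 → 0  (bit 6 = 0)
position 3: 101 → 0  (bit 5 = 0)
position 5: 100 → 1  (bit 4 = 1)
position 9: 011 → 0  (bit 3 = 0)
position 4: 010 → 1  (bit 2 = 1)
position 8: 001 → 0  (bit 1 = 0)
position 6: 000 → 0  (bit 0 = 0)
bits b7..b0 = 10010100 = 148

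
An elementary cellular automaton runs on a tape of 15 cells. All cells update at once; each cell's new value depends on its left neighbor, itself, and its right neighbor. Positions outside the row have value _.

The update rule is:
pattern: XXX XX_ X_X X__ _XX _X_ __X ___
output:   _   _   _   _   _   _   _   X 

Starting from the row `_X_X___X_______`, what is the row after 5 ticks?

tick 1: _____X___XXXXXX
tick 2: XXXX___X_______
tick 3: _____X___XXXXXX  (repeats tick 1; period 2)
tick 5: _____X___XXXXXX

_____X___XXXXXX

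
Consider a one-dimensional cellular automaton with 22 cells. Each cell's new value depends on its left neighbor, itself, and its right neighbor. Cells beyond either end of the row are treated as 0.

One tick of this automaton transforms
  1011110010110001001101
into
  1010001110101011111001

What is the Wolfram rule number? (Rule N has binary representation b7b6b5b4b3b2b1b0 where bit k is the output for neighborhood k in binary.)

30

position 3: 111 → 0  (bit 7 = 0)
position 5: 110 → 0  (bit 6 = 0)
position 1: 101 → 0  (bit 5 = 0)
position 6: 100 → 1  (bit 4 = 1)
position 2: 011 → 1  (bit 3 = 1)
position 0: 010 → 1  (bit 2 = 1)
position 7: 001 → 1  (bit 1 = 1)
position 13: 000 → 0  (bit 0 = 0)
bits b7..b0 = 00011110 = 30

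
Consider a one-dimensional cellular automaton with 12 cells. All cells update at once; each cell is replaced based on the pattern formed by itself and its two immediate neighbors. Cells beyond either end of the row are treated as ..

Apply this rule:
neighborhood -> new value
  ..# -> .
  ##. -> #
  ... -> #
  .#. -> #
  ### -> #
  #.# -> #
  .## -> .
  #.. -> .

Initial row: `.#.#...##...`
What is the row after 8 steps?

..###...####

.###.#..#.##
..####..##.#
#..###...###
#...##.#..##
#.#..###...#
###...##.#.#
.##.#..#####
..###...####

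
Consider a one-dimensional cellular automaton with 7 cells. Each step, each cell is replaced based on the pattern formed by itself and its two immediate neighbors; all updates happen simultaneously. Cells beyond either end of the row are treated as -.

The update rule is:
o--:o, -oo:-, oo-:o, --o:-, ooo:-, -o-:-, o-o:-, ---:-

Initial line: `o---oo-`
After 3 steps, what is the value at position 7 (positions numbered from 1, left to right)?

step 1: -o---oo
step 2: --o---o
step 3: ---o---
position 7 holds -

-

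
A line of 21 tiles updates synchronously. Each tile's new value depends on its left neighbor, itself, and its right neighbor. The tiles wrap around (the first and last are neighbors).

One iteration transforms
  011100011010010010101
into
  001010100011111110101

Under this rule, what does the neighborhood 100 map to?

At position 4 the neighborhood is 100; the next row has 1 there.

1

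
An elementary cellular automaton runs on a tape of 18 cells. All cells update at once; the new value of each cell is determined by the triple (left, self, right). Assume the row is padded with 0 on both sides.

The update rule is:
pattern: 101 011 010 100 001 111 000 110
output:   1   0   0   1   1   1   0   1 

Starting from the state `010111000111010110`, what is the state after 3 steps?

101010111010111010

101011101011101011
010101110101110101
101010111010111010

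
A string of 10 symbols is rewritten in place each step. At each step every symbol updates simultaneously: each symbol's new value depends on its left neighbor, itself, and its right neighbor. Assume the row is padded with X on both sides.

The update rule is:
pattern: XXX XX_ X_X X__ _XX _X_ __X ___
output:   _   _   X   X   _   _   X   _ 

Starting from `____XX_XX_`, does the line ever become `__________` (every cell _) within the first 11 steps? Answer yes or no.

step 1: X__X__X__X
step 2: _XX_XX_XX_
step 3: X__X__X__X  (repeats step 1; period 2)
step 11: X__X__X__X
step 11 is X__X__X__X, still not uniform _

no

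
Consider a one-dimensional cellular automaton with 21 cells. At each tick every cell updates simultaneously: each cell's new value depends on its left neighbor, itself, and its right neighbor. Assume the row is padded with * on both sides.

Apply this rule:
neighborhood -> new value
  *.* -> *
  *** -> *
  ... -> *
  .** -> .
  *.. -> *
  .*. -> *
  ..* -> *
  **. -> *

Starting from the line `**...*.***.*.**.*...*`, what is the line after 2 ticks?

tick 1: *******.*****.******.
tick 2: ********.*****.******

********.*****.******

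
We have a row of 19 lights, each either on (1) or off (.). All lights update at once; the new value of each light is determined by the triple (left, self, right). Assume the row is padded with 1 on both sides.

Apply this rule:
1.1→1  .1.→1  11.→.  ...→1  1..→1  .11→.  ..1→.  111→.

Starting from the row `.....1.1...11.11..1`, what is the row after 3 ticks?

tick 1: 1111.11111...1..1..
tick 2: ....1.....11.11.11.
tick 3: 111.11111...1..1..1

111.11111...1..1..1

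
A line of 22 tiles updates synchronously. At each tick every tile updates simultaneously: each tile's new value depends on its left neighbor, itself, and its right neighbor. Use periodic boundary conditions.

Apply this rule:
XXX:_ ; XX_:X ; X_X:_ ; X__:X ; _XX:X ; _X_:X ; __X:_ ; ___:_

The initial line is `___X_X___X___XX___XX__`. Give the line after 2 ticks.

___X_XXX_XXX_X_XX_X_XX

___X_XX__XX__XXX__XXX_
___X_XXX_XXX_X_XX_X_XX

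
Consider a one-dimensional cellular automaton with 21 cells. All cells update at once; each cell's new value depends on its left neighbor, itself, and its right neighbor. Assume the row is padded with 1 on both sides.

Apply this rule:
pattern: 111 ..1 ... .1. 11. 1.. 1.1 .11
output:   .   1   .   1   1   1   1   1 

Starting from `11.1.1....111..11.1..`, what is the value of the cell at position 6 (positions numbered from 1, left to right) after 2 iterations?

.111111..11.111111111
11....1111111........
position 6 holds .

.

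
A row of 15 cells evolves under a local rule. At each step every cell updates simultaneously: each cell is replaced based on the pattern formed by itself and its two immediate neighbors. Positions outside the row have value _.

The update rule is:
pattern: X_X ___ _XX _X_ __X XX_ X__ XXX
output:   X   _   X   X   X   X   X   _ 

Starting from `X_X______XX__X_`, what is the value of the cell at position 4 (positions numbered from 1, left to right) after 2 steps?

XXXX____XXXXXXX
X__XX__XX_____X
position 4 holds X

X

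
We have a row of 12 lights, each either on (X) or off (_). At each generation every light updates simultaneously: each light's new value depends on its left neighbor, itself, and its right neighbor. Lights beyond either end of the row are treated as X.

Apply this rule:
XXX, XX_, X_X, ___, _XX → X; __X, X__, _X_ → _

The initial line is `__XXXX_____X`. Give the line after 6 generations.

__XXXXXXXXXX

__XXXX_XXX_X
__XXXXXXXXXX
__XXXXXXXXXX  (fixed point — unchanged through generation 6)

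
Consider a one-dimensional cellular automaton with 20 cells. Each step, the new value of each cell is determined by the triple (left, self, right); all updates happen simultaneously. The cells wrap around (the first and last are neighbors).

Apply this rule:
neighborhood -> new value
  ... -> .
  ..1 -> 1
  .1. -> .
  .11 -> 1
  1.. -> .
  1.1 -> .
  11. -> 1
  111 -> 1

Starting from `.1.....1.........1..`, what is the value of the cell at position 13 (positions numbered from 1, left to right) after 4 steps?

1.....1.........1...
.....1.........1...1
....1.........1...1.
...1.........1...1..
position 13 holds .

.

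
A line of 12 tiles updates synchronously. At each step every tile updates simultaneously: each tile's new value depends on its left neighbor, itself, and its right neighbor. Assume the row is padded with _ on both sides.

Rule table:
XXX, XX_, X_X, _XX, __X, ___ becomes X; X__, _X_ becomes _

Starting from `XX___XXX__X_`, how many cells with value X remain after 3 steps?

XX_XXXXX_X__
XXXXXXXXX__X
XXXXXXXXX_X_
count of X: 10

10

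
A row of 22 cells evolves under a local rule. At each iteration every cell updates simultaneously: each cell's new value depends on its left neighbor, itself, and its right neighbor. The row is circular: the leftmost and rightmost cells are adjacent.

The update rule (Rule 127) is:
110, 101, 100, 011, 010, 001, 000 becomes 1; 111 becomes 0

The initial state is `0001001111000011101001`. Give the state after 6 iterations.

iteration 1: 1111111001111110111111
iteration 2: 0000001111000011100000
iteration 3: 1111111001111110111111  (repeats iteration 1; period 2)
iteration 6: 0000001111000011100000

0000001111000011100000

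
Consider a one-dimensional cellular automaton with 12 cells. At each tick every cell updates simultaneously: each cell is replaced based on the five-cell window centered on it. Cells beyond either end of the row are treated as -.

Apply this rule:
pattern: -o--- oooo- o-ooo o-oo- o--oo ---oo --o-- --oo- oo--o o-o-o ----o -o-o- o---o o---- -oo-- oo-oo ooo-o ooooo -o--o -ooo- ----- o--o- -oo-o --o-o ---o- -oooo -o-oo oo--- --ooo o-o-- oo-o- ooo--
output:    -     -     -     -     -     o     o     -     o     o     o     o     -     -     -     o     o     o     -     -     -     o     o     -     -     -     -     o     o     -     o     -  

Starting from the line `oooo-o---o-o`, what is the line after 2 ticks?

o--oo-----o-
o----o--o-o-

o----o--o-o-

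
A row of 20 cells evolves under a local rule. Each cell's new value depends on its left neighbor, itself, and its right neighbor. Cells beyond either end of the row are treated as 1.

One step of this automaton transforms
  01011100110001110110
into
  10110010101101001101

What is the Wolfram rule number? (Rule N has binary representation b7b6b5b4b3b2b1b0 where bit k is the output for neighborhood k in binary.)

57

position 4: 111 → 0  (bit 7 = 0)
position 5: 110 → 0  (bit 6 = 0)
position 0: 101 → 1  (bit 5 = 1)
position 6: 100 → 1  (bit 4 = 1)
position 3: 011 → 1  (bit 3 = 1)
position 1: 010 → 0  (bit 2 = 0)
position 7: 001 → 0  (bit 1 = 0)
position 11: 000 → 1  (bit 0 = 1)
bits b7..b0 = 00111001 = 57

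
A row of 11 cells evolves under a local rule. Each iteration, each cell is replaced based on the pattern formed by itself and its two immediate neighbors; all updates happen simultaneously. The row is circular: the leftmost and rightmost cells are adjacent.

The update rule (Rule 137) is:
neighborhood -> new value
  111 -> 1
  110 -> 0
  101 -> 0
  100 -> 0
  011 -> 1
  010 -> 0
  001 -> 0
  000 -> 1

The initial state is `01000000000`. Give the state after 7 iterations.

01011000000

00011111111
01011111110
00011111100
11011111001
10011110001
00011100101
01011000000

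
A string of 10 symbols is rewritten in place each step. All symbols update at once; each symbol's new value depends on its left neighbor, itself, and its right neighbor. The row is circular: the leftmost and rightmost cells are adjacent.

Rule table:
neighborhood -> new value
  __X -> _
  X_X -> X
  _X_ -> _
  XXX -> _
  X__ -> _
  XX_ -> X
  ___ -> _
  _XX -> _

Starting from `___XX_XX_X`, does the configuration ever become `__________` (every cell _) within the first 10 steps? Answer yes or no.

yes

____XX_XX_
_____XX_X_
______XX__
_______X__
__________
all cells are _ at step 5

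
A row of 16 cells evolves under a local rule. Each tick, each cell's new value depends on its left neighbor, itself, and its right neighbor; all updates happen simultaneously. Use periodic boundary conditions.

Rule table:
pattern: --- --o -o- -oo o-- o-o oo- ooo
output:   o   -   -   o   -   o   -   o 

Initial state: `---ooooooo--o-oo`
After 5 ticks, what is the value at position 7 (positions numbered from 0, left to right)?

-

-o-oooooo----oo-
--oooooo--oo-o--
o-ooooo---o-o--o
-ooooo--o--o---o
ooooo--------o--
position 7 holds -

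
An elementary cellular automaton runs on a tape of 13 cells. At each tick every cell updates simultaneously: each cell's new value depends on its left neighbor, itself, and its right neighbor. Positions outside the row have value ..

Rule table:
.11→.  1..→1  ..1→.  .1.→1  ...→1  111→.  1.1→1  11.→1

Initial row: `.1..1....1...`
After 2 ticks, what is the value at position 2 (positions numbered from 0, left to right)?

.11.1111.1111
..11...11...1
position 2 holds 1

1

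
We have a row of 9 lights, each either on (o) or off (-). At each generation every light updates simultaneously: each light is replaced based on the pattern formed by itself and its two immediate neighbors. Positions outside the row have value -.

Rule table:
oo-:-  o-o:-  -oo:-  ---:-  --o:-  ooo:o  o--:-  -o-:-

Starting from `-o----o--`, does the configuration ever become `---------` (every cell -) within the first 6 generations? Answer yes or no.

yes

---------
all cells are - at generation 1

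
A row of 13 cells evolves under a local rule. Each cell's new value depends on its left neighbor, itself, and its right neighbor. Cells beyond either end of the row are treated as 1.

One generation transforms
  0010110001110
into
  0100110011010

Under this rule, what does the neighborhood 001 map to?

1

At position 1 the neighborhood is 001; the next row has 1 there.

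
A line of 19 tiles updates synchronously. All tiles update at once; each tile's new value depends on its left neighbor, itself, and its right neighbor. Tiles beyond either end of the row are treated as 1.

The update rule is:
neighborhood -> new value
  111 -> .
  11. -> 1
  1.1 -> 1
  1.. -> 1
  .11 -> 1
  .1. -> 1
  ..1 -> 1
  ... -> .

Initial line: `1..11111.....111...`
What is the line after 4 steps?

1111...11...11.11.1
...11.1111.11111111
1.11111..111.......
111...1111.11.....1

111...1111.11.....1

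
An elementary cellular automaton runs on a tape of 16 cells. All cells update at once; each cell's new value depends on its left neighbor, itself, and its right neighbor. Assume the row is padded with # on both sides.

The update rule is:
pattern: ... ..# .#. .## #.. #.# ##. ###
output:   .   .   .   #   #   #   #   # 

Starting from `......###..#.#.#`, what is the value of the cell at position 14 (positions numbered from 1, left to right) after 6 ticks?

#

#.....####..#.##
##....#####..###
###...######.###
####..##########
#####.##########
################
position 14 holds #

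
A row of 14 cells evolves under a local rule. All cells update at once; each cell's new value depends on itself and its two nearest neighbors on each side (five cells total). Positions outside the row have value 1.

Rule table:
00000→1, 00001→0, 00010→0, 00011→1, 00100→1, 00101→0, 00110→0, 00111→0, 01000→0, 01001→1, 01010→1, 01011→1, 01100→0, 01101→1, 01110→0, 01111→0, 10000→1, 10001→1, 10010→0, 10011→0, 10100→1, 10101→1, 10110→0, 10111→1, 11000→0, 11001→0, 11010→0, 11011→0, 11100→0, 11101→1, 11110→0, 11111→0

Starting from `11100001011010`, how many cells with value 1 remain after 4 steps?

step 1: 00001000101011
step 2: 01001010011110
step 3: 01100111000010
step 4: 00000000010001
count of 1: 2

2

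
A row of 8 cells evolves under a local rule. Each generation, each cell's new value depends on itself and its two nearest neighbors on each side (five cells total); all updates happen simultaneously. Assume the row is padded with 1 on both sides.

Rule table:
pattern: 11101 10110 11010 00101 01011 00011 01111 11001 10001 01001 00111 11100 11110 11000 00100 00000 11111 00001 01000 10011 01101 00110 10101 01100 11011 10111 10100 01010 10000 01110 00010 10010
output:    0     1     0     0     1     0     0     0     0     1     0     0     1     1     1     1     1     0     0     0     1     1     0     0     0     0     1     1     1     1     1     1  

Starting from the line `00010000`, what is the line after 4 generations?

generation 1: 10110100
generation 2: 00110110
generation 3: 00110110  (fixed point — unchanged through generation 4)

00110110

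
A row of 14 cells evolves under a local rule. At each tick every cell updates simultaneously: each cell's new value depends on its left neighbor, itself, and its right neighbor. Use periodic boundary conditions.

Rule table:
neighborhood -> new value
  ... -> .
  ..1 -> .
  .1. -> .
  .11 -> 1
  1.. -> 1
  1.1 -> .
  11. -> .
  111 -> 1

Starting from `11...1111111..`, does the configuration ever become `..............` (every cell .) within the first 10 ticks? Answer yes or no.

no

1.1..111111.1.
...1.11111....
.....1111.1...
.....111...1..
.....11.1...1.
.....1...1...1
1.....1...1...
.1.....1...1..
..1.....1...1.
...1.....1...1
tick 10 is ...1.....1...1, still not uniform .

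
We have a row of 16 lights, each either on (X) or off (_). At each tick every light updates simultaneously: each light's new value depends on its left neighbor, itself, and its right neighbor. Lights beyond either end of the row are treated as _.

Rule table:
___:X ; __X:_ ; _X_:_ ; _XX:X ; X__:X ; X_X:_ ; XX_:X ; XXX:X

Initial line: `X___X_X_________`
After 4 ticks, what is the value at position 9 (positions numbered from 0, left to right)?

X

tick 1: _XX____XXXXXXXXX
tick 2: _XXXXX_XXXXXXXXX
tick 3: _XXXXX_XXXXXXXXX  (fixed point — unchanged through tick 4)
position 9 holds X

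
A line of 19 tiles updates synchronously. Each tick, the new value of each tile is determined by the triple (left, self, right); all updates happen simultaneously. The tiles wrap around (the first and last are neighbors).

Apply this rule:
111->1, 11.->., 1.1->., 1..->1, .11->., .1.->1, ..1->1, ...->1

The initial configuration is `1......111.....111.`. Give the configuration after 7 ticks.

1.....11111.111.111

1111111.1.11111.1..
.11111..1..111..111
..111.11111.1.11.1.
11.1...111..1....11
1..1111.1.1111111.1
.11.11..1..11111...
1.....11111.111.111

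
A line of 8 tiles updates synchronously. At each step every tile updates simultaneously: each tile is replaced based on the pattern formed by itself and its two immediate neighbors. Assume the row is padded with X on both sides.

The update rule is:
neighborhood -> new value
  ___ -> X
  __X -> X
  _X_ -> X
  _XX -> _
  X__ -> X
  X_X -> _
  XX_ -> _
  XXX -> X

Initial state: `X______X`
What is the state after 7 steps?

XX_XX_XX

_XXXXXX_
__XXXX__
XX_XX_XX
X______X  (repeats step 0; period 4)
step 7: XX_XX_XX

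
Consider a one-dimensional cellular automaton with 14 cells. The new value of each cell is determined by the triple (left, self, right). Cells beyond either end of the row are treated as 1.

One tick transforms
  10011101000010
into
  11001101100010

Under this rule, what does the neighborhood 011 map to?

0

At position 3 the neighborhood is 011; the next row has 0 there.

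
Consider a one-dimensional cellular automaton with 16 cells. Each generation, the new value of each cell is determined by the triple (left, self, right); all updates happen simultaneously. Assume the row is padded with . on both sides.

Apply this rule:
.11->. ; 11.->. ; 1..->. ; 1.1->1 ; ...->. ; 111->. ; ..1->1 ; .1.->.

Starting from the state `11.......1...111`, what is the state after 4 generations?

........1...1...
.......1...1....
......1...1.....
.....1...1......

.....1...1......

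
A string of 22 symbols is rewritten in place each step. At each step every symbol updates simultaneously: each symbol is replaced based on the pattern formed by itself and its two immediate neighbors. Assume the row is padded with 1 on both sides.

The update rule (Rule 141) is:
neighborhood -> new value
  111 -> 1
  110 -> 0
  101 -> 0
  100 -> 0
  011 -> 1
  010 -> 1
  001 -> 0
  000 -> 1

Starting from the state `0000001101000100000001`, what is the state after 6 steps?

0100101001010101010101

step 1: 0111101001010101111101
step 2: 0111001001010101111001
step 3: 0110001001010101110001
step 4: 0100101001010101100101
step 5: 0100101001010101000101
step 6: 0100101001010101010101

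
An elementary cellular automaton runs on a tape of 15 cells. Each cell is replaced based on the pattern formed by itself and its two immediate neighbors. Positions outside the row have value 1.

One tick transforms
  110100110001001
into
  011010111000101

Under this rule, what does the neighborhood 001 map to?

At position 5 the neighborhood is 001; the next row has 0 there.

0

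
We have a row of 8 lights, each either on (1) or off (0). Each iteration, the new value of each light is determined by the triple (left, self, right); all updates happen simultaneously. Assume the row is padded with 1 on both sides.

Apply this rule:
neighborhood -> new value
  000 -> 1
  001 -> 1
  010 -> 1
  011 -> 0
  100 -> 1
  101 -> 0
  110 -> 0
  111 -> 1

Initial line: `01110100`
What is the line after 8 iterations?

00100111
11111011
11110001
11101110
11000100
10111111
00011111
11101111

11101111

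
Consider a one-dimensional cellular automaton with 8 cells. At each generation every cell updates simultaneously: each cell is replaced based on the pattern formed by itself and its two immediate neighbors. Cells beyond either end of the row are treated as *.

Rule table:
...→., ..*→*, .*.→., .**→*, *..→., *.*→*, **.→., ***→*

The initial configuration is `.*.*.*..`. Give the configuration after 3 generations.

*.*..***

*.*.*..*
.*.*..**
*.*..***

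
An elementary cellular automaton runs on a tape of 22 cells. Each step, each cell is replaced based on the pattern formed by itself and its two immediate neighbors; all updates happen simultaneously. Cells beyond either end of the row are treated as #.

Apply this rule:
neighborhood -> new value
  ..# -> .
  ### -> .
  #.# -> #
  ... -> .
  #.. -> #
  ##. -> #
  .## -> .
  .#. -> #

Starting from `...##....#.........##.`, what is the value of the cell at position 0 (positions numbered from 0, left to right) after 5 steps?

#

step 1: #...##...##.........##
step 2: ##...##...##..........
step 3: .##...##...##.........
step 4: #.##...##...##........
step 5: ##.##...##...##.......
position 0 holds #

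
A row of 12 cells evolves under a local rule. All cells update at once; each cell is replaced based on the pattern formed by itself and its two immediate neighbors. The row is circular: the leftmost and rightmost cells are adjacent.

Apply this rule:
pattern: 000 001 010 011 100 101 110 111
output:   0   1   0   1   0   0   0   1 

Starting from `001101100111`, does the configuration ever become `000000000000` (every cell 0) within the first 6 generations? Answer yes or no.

011001001110
110010011100
100100111001
001001110011
010011100110
100111001100
generation 6 is 100111001100, still not uniform 0

no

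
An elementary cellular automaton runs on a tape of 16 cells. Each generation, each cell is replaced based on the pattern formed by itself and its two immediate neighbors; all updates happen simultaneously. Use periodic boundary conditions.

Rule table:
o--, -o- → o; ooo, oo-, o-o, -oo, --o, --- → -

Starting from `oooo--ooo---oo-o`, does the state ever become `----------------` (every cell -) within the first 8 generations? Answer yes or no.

no

generation 1: ----o----o------
generation 2: ----oo---oo-----
generation 3: ------o----o----
generation 4: ------oo---oo---
generation 5: --------o----o--
generation 6: --------oo---oo-
generation 7: ----------o----o
generation 8: o---------oo---o
generation 8 is o---------oo---o, still not uniform -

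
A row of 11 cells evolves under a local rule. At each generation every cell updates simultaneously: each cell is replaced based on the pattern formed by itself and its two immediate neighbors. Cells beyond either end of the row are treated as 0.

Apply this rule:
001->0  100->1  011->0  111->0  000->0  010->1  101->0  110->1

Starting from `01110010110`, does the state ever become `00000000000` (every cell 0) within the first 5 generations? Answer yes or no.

no

00011010011
00001011001
00001001101
00001100101
00000110101
generation 5 is 00000110101, still not uniform 0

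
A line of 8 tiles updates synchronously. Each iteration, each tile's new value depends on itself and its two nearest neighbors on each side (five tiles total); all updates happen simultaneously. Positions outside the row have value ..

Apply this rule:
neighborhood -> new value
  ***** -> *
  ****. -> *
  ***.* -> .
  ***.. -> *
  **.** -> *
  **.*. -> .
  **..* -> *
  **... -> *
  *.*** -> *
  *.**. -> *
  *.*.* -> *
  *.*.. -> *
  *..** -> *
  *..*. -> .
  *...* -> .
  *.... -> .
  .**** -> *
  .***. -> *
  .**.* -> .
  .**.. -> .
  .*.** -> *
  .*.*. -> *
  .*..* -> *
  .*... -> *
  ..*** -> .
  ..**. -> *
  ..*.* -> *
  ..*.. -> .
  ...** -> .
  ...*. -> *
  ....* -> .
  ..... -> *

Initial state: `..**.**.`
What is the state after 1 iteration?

..*.**.*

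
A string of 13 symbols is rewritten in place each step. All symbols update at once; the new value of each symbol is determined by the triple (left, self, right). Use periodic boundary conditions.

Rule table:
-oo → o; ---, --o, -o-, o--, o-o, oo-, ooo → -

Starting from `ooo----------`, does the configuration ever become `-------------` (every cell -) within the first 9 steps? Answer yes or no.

yes

step 1: o------------
step 2: -------------
all cells are - at step 2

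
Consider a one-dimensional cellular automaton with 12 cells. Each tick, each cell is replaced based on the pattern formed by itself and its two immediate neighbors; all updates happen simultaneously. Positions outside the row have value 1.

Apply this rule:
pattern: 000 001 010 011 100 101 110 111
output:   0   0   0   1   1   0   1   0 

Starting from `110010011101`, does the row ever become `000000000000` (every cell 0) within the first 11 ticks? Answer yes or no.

011001010101
011100000001
010110000001
000111000001
100101100001
110001110001
011001011001
011100011101
010110010101
000111000001  (repeats tick 4; period 6)
tick 11: 100101100001
tick 11 is 100101100001, still not uniform 0

no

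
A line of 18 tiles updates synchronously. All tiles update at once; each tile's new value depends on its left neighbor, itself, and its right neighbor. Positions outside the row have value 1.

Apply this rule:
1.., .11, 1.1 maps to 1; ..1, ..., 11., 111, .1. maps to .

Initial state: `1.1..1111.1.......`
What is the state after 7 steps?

step 1: .1.1.1...1.1......
step 2: 1.1.1.1...1.1.....
step 3: .1.1.1.1...1.1....
step 4: 1.1.1.1.1...1.1...
step 5: .1.1.1.1.1...1.1..
step 6: 1.1.1.1.1.1...1.1.
step 7: .1.1.1.1.1.1...1.1

.1.1.1.1.1.1...1.1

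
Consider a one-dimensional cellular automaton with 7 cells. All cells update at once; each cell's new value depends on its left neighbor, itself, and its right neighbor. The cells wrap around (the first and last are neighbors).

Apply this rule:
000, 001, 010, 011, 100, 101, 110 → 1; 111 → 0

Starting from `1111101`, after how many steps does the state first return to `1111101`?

2

0000111
1111101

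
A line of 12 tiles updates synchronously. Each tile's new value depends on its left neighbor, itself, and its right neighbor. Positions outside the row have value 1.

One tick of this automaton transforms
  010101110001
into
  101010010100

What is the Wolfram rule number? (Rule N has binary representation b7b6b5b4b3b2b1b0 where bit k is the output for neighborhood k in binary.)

97

position 6: 111 → 0  (bit 7 = 0)
position 7: 110 → 1  (bit 6 = 1)
position 0: 101 → 1  (bit 5 = 1)
position 8: 100 → 0  (bit 4 = 0)
position 5: 011 → 0  (bit 3 = 0)
position 1: 010 → 0  (bit 2 = 0)
position 10: 001 → 0  (bit 1 = 0)
position 9: 000 → 1  (bit 0 = 1)
bits b7..b0 = 01100001 = 97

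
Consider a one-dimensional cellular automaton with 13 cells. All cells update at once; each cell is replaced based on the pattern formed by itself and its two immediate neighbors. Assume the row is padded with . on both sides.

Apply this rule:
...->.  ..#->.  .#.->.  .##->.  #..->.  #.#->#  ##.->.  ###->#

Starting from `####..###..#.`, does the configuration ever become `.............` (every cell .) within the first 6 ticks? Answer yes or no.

yes

.##....#.....
.............
all cells are . at tick 2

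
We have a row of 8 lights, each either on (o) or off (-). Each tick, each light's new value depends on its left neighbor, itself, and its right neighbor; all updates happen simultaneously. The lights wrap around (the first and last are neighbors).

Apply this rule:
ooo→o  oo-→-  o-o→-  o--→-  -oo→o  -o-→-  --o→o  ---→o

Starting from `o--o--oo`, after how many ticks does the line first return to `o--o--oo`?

8

--o--ooo
-o--ooo-
o--ooo--
--ooo--o
-ooo--o-
ooo--o--
oo--o--o
o--o--oo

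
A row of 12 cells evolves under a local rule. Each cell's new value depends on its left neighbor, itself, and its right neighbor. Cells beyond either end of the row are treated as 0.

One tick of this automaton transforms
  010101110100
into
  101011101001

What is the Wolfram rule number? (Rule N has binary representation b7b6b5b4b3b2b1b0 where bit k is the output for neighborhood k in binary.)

171

position 6: 111 → 1  (bit 7 = 1)
position 7: 110 → 0  (bit 6 = 0)
position 2: 101 → 1  (bit 5 = 1)
position 10: 100 → 0  (bit 4 = 0)
position 5: 011 → 1  (bit 3 = 1)
position 1: 010 → 0  (bit 2 = 0)
position 0: 001 → 1  (bit 1 = 1)
position 11: 000 → 1  (bit 0 = 1)
bits b7..b0 = 10101011 = 171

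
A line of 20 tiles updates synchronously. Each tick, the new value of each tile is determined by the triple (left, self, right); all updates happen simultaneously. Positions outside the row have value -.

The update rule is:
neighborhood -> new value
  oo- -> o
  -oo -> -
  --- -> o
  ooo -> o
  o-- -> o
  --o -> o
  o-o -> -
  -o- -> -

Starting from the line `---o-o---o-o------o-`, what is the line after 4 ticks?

tick 1: ooo---ooo---oooooo-o
tick 2: -ooooo-ooooo-ooooo--
tick 3: o-oooo--oooo--oooooo
tick 4: ---ooooo-ooooo-ooooo

---ooooo-ooooo-ooooo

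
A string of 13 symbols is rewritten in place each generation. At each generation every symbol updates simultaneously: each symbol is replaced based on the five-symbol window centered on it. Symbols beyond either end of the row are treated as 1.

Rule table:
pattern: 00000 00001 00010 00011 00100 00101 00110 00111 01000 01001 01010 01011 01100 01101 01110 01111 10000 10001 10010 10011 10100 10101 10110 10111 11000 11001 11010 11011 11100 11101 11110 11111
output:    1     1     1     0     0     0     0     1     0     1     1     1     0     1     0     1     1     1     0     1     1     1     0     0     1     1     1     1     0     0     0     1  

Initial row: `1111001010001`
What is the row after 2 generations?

generation 1: 1100100110101
generation 2: 0010011011110

0010011011110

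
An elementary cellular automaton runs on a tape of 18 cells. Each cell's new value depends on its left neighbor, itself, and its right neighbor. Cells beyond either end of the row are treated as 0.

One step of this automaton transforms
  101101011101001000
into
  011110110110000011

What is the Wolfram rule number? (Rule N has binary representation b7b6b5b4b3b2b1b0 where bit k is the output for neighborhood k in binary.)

105

position 8: 111 → 0  (bit 7 = 0)
position 3: 110 → 1  (bit 6 = 1)
position 1: 101 → 1  (bit 5 = 1)
position 12: 100 → 0  (bit 4 = 0)
position 2: 011 → 1  (bit 3 = 1)
position 0: 010 → 0  (bit 2 = 0)
position 13: 001 → 0  (bit 1 = 0)
position 16: 000 → 1  (bit 0 = 1)
bits b7..b0 = 01101001 = 105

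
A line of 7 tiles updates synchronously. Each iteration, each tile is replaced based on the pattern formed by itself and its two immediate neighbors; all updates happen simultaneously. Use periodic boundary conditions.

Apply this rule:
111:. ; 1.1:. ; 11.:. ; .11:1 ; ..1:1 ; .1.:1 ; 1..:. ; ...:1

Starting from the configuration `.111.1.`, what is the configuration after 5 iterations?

11...1.
1..111.
1.11...
1.1..11
..1.11.

..1.11.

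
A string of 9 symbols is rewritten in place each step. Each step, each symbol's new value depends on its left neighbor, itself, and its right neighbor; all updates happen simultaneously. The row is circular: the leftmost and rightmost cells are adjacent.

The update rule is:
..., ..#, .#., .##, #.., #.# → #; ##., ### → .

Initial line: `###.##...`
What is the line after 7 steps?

step 1: #..##.###
step 2: .###.##..
step 3: ##..##.##
step 4: ..###.##.
step 5: ###..##.#
step 6: ...###.##
step 7: ####..##.

####..##.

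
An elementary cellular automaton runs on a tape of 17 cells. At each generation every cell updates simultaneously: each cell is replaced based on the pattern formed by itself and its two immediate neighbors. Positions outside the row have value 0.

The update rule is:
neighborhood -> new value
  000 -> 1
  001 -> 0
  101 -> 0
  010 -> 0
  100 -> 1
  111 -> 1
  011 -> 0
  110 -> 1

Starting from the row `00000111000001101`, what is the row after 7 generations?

10010011110011111

generation 1: 11110011111100100
generation 2: 01111001111110011
generation 3: 00111100111111001
generation 4: 10011110011111100
generation 5: 01001111001111111
generation 6: 00100111100111111
generation 7: 10010011110011111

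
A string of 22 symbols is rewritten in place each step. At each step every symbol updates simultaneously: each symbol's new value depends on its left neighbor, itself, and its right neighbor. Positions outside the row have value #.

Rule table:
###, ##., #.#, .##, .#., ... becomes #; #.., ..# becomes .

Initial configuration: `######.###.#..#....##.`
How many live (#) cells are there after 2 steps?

20

############..#.##.###
############..########
count of #: 20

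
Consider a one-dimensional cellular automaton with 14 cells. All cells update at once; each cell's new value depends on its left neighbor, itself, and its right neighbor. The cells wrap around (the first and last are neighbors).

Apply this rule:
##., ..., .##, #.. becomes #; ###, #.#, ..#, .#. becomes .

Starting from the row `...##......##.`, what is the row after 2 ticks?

##.#######.###
.#.#.....#.#..

.#.#.....#.#..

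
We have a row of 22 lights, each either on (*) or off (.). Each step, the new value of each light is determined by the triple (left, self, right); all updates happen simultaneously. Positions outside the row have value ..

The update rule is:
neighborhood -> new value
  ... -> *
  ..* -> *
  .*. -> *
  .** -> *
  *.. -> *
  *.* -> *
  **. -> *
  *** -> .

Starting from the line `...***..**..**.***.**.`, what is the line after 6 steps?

****.***********.*****
*..***.........***...*
****.***********.*****  (repeats step 1; period 2)
step 6: *..***.........***...*

*..***.........***...*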